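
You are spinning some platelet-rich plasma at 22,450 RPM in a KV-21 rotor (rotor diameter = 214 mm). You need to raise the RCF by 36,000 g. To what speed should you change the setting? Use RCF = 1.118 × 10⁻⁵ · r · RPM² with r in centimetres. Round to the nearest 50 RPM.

N₂ ≈ 28350 RPM

r = 214 mm / 2 = 107 mm = 10.7 cm
Current RCF = 1.118 × 10⁻⁵ × 10.7 × (22450)² = 1.118 × 10⁻⁵ × 10.7 × 504,002,500 ≈ 60,291.8 × g
Target RCF = 60,291.8 + 36,000 = 96,291.8 × g
N² = 96,291.8 / (11.9626 × 10⁻⁵) = 804,940,398
N ≈ √804,940,398 ≈ 28,371.5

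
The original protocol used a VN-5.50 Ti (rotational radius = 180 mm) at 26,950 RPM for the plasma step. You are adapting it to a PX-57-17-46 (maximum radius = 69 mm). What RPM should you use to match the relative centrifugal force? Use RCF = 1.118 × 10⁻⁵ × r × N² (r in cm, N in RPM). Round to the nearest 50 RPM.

43550 RPM

Original rotor: r = 180 mm = 18.0 cm
RCF = 1.118 × 10⁻⁵ × r × N²
RCF_original = 1.118 × 10⁻⁵ × 18 × (26950)² = 1.118 × 10⁻⁵ × 18 × 726,302,500 ≈ 146,161.1 × g
Your rotor: r = 69 mm = 6.9 cm
146,161.1 = 1.118 × 10⁻⁵ × 6.9 × N²
N² = 146,161.1 / (7.7142 × 10⁻⁵) = 1,894,701,978
N ≈ √1,894,701,978 ≈ 43,528.2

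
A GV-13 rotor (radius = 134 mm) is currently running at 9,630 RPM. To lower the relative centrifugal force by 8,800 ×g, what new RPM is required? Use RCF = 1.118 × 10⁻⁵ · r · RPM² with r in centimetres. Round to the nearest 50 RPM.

N₂ ≈ 5850 RPM

r = 134 mm = 13.4 cm
Current RCF = 1.118 × 10⁻⁵ × 13.4 × (9630)² = 1.118 × 10⁻⁵ × 13.4 × 92,736,900 ≈ 13,893.1 × g
Target RCF = 13,893.1 − 8,800 = 5,093.1 × g
N² = 5,093.1 / (14.9812 × 10⁻⁵) = 33,996,609
N ≈ √33,996,609 ≈ 5,830.7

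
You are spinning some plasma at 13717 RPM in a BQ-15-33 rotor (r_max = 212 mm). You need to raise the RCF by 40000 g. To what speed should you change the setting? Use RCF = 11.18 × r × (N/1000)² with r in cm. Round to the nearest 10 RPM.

r = 212 mm = 21.2 cm
Current RCF = 11.18 × 21.2 × (13.717)² = 11.18 × 21.2 × 188.156089 ≈ 44,596 × g
Target RCF = 44,596 + 40,000 = 84,596 × g
(N/1000)² = 84,596 / 237.016 = 356.9211
N = 1000 × √356.9211 ≈ 18,892.4

18890 RPM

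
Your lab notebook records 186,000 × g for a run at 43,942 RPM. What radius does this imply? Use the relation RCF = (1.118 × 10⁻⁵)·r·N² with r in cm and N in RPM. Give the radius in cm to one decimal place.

RCF = 1.118 × 10⁻⁵ × r × N²
186000 = 1.118 × 10⁻⁵ × r × (43942)²
r = 186000 / (1.118 × 10⁻⁵ × 1,930,899,364) = 186000 / 21587.45 ≈ 8.616 cm

8.6 cm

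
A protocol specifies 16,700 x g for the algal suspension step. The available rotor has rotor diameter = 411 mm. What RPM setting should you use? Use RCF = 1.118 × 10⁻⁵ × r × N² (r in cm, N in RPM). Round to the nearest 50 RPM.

8550 RPM

r = 411 mm / 2 = 205.5 mm = 20.55 cm
RCF = 1.118 × 10⁻⁵ × r × N²
16,700 = 1.118 × 10⁻⁵ × 20.55 × N²
N² = 16,700 / (22.9749 × 10⁻⁵) = 72,688,020
N ≈ √72,688,020 ≈ 8,525.7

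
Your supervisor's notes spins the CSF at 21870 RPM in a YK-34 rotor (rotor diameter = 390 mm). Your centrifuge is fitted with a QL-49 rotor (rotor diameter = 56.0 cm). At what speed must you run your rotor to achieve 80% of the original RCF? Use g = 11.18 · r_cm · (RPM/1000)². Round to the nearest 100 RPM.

Original rotor: r = 390 mm / 2 = 195 mm = 19.5 cm
RCF_original = 11.18 × 19.5 × (21.87)² = 11.18 × 19.5 × 478.2969 ≈ 104,273.5 × g
Target RCF = 0.8 × 104,273.5 ≈ 83,418.8 × g
Your rotor: r = 56.0 / 2 = 28 cm
83,418.8 = 11.18 × 28 × (N/1000)²
(N/1000)² = 83,418.8 / 313.04 = 266.4797
N = 1000 × √266.4797 ≈ 16,324.2

16300 RPM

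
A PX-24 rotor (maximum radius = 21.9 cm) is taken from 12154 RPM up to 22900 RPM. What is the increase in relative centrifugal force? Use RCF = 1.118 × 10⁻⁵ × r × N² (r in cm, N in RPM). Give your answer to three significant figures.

≈ 92200 × g

RCF₁ = 1.118 × 10⁻⁵ × 21.9 × (12154)² = 1.118 × 10⁻⁵ × 21.9 × 147,719,716 ≈ 36,168 × g
RCF₂ = 1.118 × 10⁻⁵ × 21.9 × (22900)² = 1.118 × 10⁻⁵ × 21.9 × 524,410,000 ≈ 128,397.6 × g
Increase = 128,397.6 − 36,168 = 92,229.6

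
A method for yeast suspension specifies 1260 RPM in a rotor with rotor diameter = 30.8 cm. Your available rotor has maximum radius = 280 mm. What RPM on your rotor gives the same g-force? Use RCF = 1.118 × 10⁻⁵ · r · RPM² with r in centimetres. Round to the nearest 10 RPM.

≈ 930 RPM

Original rotor: r = 30.8 / 2 = 15.4 cm
RCF = 1.118 × 10⁻⁵ × r × N²
RCF_original = 1.118 × 10⁻⁵ × 15.4 × (1260)² = 1.118 × 10⁻⁵ × 15.4 × 1,587,600 ≈ 273.3 × g
Your rotor: r = 280 mm = 28.0 cm
273.3 = 1.118 × 10⁻⁵ × 28 × N²
N² = 273.3 / (31.304 × 10⁻⁵) = 873,051
N ≈ √873,051 ≈ 934.4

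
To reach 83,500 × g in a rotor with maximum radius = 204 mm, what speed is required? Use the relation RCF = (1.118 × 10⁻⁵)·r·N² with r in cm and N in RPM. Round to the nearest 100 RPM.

r = 204 mm = 20.4 cm
83,500 = 1.118 × 10⁻⁵ × 20.4 × N²
N² = 83,500 / (22.8072 × 10⁻⁵) = 366,112,456
N ≈ √366,112,456 ≈ 19,134.1

N ≈ 19100 RPM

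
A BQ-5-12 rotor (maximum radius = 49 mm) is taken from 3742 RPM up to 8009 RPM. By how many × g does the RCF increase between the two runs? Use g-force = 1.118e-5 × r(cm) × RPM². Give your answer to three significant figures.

≈ 2750 × g

r = 49 mm = 4.9 cm
RCF₁ = 1.118 × 10⁻⁵ × 4.9 × (3742)² = 1.118 × 10⁻⁵ × 4.9 × 14,002,564 ≈ 767.1 × g
RCF₂ = 1.118 × 10⁻⁵ × 4.9 × (8009)² = 1.118 × 10⁻⁵ × 4.9 × 64,144,081 ≈ 3,513.9 × g
Increase = 3,513.9 − 767.1 = 2,746.8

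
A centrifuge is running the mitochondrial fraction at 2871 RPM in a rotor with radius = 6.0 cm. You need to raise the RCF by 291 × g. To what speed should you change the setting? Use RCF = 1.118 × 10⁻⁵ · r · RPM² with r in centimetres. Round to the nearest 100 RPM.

3500 RPM

Current RCF = 1.118 × 10⁻⁵ × 6 × (2871)² = 1.118 × 10⁻⁵ × 6 × 8,242,641 ≈ 552.9 × g
Target RCF = 552.9 + 291 = 843.9 × g
N² = 843.9 / (6.708 × 10⁻⁵) = 12,580,501
N ≈ √12,580,501 ≈ 3,546.9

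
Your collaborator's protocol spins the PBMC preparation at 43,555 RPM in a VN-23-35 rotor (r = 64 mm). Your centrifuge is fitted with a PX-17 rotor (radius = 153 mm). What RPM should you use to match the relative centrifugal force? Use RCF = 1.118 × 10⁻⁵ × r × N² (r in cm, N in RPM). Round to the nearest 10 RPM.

Original rotor: r = 64 mm = 6.4 cm
RCF_original = 1.118 × 10⁻⁵ × 6.4 × (43555)² = 1.118 × 10⁻⁵ × 6.4 × 1,897,038,025 ≈ 135,736.9 × g
Your rotor: r = 153 mm = 15.3 cm
135,736.9 = 1.118 × 10⁻⁵ × 15.3 × N²
N² = 135,736.9 / (17.1054 × 10⁻⁵) = 793,532,452
N ≈ √793,532,452 ≈ 28,169.7

28170 RPM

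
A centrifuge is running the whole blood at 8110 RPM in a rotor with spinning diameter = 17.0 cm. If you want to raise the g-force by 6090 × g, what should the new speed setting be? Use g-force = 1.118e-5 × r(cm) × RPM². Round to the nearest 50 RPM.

N₂ ≈ 11400 RPM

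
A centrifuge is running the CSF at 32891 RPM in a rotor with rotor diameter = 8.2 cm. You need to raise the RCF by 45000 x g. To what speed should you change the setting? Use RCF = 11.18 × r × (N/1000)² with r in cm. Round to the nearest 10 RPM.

r = 8.2 / 2 = 4.1 cm
Current RCF = 11.18 × 4.1 × (32.891)² = 11.18 × 4.1 × 1,081.817881 ≈ 49,588.4 × g
Target RCF = 49,588.4 + 45,000 = 94,588.4 × g
(N/1000)² = 94,588.4 / 45.838 = 2063.537
N = 1000 × √2063.537 ≈ 45,426.2

N₂ ≈ 45430 RPM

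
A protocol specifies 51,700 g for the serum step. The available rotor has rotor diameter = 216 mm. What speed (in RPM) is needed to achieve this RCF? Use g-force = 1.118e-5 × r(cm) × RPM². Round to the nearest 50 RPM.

r = 216 mm / 2 = 108 mm = 10.8 cm
51,700 = 1.118 × 10⁻⁵ × 10.8 × N²
N² = 51,700 / (12.0744 × 10⁻⁵) = 428,178,626
N ≈ √428,178,626 ≈ 20,692.5

≈ 20700 RPM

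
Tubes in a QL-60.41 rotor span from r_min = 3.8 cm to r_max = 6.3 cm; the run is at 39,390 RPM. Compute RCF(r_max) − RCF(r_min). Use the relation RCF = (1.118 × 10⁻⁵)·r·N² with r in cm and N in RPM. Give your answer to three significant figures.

≈ 43400 x g

ΔRCF = 1.118 × 10⁻⁵ × (r_max − r_min) × N² = 1.118 × 10⁻⁵ × 2.5 × 1,551,572,100 ≈ 43,366.4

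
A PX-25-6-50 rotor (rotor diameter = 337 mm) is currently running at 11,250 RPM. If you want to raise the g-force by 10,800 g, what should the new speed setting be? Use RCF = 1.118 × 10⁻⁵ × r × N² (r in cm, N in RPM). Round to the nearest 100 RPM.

r = 337 mm / 2 = 168.5 mm = 16.85 cm
Current RCF = 1.118 × 10⁻⁵ × 16.85 × (11250)² = 1.118 × 10⁻⁵ × 16.85 × 126,562,500 ≈ 23,842.2 × g
Target RCF = 23,842.2 + 10,800 = 34,642.2 × g
N² = 34,642.2 / (18.8383 × 10⁻⁵) = 183,892,389
N ≈ √183,892,389 ≈ 13,560.7

N₂ ≈ 13600 RPM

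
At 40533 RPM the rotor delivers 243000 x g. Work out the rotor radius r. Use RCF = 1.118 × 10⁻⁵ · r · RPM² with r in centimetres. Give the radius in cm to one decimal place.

≈ 13.2 cm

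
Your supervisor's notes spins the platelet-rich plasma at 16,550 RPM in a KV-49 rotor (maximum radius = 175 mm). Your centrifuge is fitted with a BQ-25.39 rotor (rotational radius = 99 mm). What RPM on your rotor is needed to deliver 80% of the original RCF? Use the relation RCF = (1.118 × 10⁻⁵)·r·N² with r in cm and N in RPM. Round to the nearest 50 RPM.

≈ 19700 RPM

Original rotor: r = 175 mm = 17.5 cm
RCF = 1.118 × 10⁻⁵ × r × N²
RCF_original = 1.118 × 10⁻⁵ × 17.5 × (16550)² = 1.118 × 10⁻⁵ × 17.5 × 273,902,500 ≈ 53,589 × g
Target RCF = 0.8 × 53,589 ≈ 42,871.2 × g
Your rotor: r = 99 mm = 9.9 cm
42,871.2 = 1.118 × 10⁻⁵ × 9.9 × N²
N² = 42,871.2 / (11.0682 × 10⁻⁵) = 387,336,694
N ≈ √387,336,694 ≈ 19,680.9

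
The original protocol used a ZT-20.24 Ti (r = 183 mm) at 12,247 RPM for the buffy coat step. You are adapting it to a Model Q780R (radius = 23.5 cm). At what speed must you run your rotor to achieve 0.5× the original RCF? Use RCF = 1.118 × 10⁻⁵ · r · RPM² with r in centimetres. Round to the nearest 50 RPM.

Original rotor: r = 183 mm = 18.3 cm
RCF_original = 1.118 × 10⁻⁵ × 18.3 × (12247)² = 1.118 × 10⁻⁵ × 18.3 × 149,989,009 ≈ 30,686.9 × g
Target RCF = 0.5 × 30,686.9 ≈ 15,343.5 × g
15,343.5 = 1.118 × 10⁻⁵ × 23.5 × N²
N² = 15,343.5 / (26.273 × 10⁻⁵) = 58,400,259
N ≈ √58,400,259 ≈ 7,642.0

≈ 7650 RPM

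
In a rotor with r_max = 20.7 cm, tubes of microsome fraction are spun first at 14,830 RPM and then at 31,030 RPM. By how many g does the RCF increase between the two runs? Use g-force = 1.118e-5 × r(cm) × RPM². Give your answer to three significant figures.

172000 g

RCF₁ = 1.118 × 10⁻⁵ × 20.7 × (14830)² = 1.118 × 10⁻⁵ × 20.7 × 219,928,900 ≈ 50,897.3 × g
RCF₂ = 1.118 × 10⁻⁵ × 20.7 × (31030)² = 1.118 × 10⁻⁵ × 20.7 × 962,860,900 ≈ 222,831 × g
Increase = 222,831 − 50,897.3 = 171,933.7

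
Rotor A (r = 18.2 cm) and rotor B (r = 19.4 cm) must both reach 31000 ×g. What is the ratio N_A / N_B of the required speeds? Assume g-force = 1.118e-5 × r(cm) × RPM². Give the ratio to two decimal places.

1.03

At fixed RCF, N ∝ 1/√r, so N_A/N_B = √(r_B/r_A) = √(19.4/18.2) = √1.065934 = 1.0324.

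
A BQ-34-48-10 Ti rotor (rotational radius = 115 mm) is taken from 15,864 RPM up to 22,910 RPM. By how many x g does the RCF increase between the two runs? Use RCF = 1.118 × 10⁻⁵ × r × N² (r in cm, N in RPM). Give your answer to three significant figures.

35100 x g

r = 115 mm = 11.5 cm
RCF₁ = 1.118 × 10⁻⁵ × 11.5 × (15864)² = 1.118 × 10⁻⁵ × 11.5 × 251,666,496 ≈ 32,356.8 × g
RCF₂ = 1.118 × 10⁻⁵ × 11.5 × (22910)² = 1.118 × 10⁻⁵ × 11.5 × 524,868,100 ≈ 67,482.3 × g
Increase = 67,482.3 − 32,356.8 = 35,125.5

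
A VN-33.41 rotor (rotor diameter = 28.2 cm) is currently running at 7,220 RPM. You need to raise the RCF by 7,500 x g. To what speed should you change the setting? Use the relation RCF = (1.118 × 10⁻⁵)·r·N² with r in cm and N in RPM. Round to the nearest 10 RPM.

9990 RPM

r = 28.2 / 2 = 14.1 cm
Current RCF = 1.118 × 10⁻⁵ × 14.1 × (7220)² = 1.118 × 10⁻⁵ × 14.1 × 52,128,400 ≈ 8,217.4 × g
Target RCF = 8,217.4 + 7,500 = 15,717.4 × g
N² = 15,717.4 / (15.7638 × 10⁻⁵) = 99,705,655
N ≈ √99,705,655 ≈ 9,985.3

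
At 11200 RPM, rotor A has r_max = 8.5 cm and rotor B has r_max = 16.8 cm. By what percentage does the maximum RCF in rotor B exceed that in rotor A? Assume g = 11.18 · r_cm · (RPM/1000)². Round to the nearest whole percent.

98%

At equal RPM, RCF scales linearly with r: ratio = 16.8 / 8.5 = 1.9765.
So rotor B delivers 97.6% more g-force.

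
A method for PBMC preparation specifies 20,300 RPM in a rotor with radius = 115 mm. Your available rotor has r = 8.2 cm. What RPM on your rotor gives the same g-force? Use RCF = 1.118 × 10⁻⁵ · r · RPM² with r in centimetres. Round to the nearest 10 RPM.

24040 RPM

Original rotor: r = 115 mm = 11.5 cm
RCF = 1.118 × 10⁻⁵ × r × N²
RCF_original = 1.118 × 10⁻⁵ × 11.5 × (20300)² = 1.118 × 10⁻⁵ × 11.5 × 412,090,000 ≈ 52,982.4 × g
52,982.4 = 1.118 × 10⁻⁵ × 8.2 × N²
N² = 52,982.4 / (9.1676 × 10⁻⁵) = 577,930,974
N ≈ √577,930,974 ≈ 24,040.2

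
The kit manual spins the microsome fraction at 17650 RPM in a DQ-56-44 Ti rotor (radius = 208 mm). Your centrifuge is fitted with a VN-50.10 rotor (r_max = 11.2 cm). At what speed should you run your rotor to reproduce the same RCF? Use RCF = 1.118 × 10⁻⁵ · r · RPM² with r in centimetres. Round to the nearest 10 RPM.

≈ 24050 RPM

Original rotor: r = 208 mm = 20.8 cm
RCF = 1.118 × 10⁻⁵ × r × N²
RCF_original = 1.118 × 10⁻⁵ × 20.8 × (17650)² = 1.118 × 10⁻⁵ × 20.8 × 311,522,500 ≈ 72,442.7 × g
72,442.7 = 1.118 × 10⁻⁵ × 11.2 × N²
N² = 72,442.7 / (12.5216 × 10⁻⁵) = 578,541,880
N ≈ √578,541,880 ≈ 24,052.9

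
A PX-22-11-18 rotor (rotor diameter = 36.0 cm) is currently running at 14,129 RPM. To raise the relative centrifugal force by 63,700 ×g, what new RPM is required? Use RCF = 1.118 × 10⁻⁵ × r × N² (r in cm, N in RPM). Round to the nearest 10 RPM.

r = 36.0 / 2 = 18 cm
Current RCF = 1.118 × 10⁻⁵ × 18 × (14129)² = 1.118 × 10⁻⁵ × 18 × 199,628,641 ≈ 40,173.3 × g
Target RCF = 40,173.3 + 63,700 = 103,873.3 × g
N² = 103,873.3 / (20.124 × 10⁻⁵) = 516,166,269
N ≈ √516,166,269 ≈ 22,719.3

N₂ ≈ 22720 RPM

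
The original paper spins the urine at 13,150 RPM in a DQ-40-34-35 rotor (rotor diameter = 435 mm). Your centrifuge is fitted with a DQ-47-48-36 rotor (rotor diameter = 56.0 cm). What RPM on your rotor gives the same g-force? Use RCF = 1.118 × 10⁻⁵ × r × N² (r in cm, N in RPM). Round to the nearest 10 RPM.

≈ 11590 RPM

Original rotor: r = 435 mm / 2 = 217.5 mm = 21.75 cm
RCF_original = 1.118 × 10⁻⁵ × 21.75 × (13150)² = 1.118 × 10⁻⁵ × 21.75 × 172,922,500 ≈ 42,048.7 × g
Your rotor: r = 56.0 / 2 = 28 cm
42,048.7 = 1.118 × 10⁻⁵ × 28 × N²
N² = 42,048.7 / (31.304 × 10⁻⁵) = 134,323,729
N ≈ √134,323,729 ≈ 11,589.8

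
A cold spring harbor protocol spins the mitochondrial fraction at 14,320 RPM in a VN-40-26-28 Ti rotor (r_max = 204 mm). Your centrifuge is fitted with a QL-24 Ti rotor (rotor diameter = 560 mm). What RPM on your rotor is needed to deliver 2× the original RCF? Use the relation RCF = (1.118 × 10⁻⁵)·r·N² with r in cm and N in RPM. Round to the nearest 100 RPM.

17300 RPM

Original rotor: r = 204 mm = 20.4 cm
RCF = 1.118 × 10⁻⁵ × r × N²
RCF_original = 1.118 × 10⁻⁵ × 20.4 × (14320)² = 1.118 × 10⁻⁵ × 20.4 × 205,062,400 ≈ 46,769 × g
Target RCF = 2 × 46,769 ≈ 93,538 × g
Your rotor: r = 560 mm / 2 = 280 mm = 28 cm
93,538 = 1.118 × 10⁻⁵ × 28 × N²
N² = 93,538 / (31.304 × 10⁻⁵) = 298,805,265
N ≈ √298,805,265 ≈ 17,286.0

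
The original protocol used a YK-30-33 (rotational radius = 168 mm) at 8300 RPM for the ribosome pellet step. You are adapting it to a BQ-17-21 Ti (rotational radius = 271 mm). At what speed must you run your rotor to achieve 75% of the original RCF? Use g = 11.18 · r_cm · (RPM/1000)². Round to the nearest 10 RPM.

Original rotor: r = 168 mm = 16.8 cm
RCF_original = 11.18 × 16.8 × (8.3)² = 11.18 × 16.8 × 68.89 ≈ 12,939.2 × g
Target RCF = 0.75 × 12,939.2 ≈ 9,704.4 × g
Your rotor: r = 271 mm = 27.1 cm
9,704.4 = 11.18 × 27.1 × (N/1000)²
(N/1000)² = 9,704.4 / 302.978 = 32.03005
N = 1000 × √32.03005 ≈ 5,659.5

5660 RPM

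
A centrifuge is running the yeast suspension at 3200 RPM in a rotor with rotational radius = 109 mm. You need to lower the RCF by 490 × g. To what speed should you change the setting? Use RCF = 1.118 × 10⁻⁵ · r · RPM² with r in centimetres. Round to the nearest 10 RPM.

r = 109 mm = 10.9 cm
Current RCF = 1.118 × 10⁻⁵ × 10.9 × (3200)² = 1.118 × 10⁻⁵ × 10.9 × 10,240,000 ≈ 1,247.9 × g
Target RCF = 1,247.9 − 490 = 757.9 × g
N² = 757.9 / (12.1862 × 10⁻⁵) = 6,219,330
N ≈ √6,219,330 ≈ 2,493.9

N₂ ≈ 2490 RPM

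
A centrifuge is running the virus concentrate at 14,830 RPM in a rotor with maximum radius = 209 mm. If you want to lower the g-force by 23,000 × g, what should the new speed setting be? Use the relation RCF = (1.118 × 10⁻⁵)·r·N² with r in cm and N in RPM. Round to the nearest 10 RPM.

N₂ ≈ 11020 RPM

r = 209 mm = 20.9 cm
Current RCF = 1.118 × 10⁻⁵ × 20.9 × (14830)² = 1.118 × 10⁻⁵ × 20.9 × 219,928,900 ≈ 51,389 × g
Target RCF = 51,389 − 23,000 = 28,389 × g
N² = 28,389 / (23.3662 × 10⁻⁵) = 121,496,007
N ≈ √121,496,007 ≈ 11,022.5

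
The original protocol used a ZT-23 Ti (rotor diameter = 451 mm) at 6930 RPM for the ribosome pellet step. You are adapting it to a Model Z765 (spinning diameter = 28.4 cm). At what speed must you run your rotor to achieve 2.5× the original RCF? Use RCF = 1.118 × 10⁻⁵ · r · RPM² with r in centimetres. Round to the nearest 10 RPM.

Original rotor: r = 451 mm / 2 = 225.5 mm = 22.55 cm
RCF_original = 1.118 × 10⁻⁵ × 22.55 × (6930)² = 1.118 × 10⁻⁵ × 22.55 × 48,024,900 ≈ 12,107.5 × g
Target RCF = 2.5 × 12,107.5 ≈ 30,268.8 × g
Your rotor: r = 28.4 / 2 = 14.2 cm
30,268.8 = 1.118 × 10⁻⁵ × 14.2 × N²
N² = 30,268.8 / (15.8756 × 10⁻⁵) = 190,662,400
N ≈ √190,662,400 ≈ 13,808.1

13810 RPM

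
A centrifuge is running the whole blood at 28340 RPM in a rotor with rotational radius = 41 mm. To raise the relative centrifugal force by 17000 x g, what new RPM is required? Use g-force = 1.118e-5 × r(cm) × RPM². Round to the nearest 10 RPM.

r = 41 mm = 4.1 cm
Current RCF = 1.118 × 10⁻⁵ × 4.1 × (28340)² = 1.118 × 10⁻⁵ × 4.1 × 803,155,600 ≈ 36,815 × g
Target RCF = 36,815 + 17,000 = 53,815 × g
N² = 53,815 / (4.5838 × 10⁻⁵) = 1,174,025,917
N ≈ √1,174,025,917 ≈ 34,264.1

34260 RPM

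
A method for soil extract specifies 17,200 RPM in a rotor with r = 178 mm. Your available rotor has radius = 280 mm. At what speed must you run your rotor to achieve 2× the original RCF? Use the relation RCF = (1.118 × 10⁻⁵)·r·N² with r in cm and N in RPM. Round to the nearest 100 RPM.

Original rotor: r = 178 mm = 17.8 cm
RCF = 1.118 × 10⁻⁵ × r × N²
RCF_original = 1.118 × 10⁻⁵ × 17.8 × (17200)² = 1.118 × 10⁻⁵ × 17.8 × 295,840,000 ≈ 58,873.3 × g
Target RCF = 2 × 58,873.3 ≈ 117,746.6 × g
Your rotor: r = 280 mm = 28.0 cm
117,746.6 = 1.118 × 10⁻⁵ × 28 × N²
N² = 117,746.6 / (31.304 × 10⁻⁵) = 376,139,152
N ≈ √376,139,152 ≈ 19,394.3

≈ 19400 RPM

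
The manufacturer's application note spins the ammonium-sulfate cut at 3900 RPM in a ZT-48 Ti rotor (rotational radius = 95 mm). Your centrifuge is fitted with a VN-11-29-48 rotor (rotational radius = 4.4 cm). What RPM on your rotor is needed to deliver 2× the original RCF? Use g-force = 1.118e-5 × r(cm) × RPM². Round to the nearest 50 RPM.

Original rotor: r = 95 mm = 9.5 cm
RCF_original = 1.118 × 10⁻⁵ × 9.5 × (3900)² = 1.118 × 10⁻⁵ × 9.5 × 15,210,000 ≈ 1,615.5 × g
Target RCF = 2 × 1,615.5 ≈ 3,231 × g
3,231 = 1.118 × 10⁻⁵ × 4.4 × N²
N² = 3,231 / (4.9192 × 10⁻⁵) = 65,681,412
N ≈ √65,681,412 ≈ 8,104.4

8100 RPM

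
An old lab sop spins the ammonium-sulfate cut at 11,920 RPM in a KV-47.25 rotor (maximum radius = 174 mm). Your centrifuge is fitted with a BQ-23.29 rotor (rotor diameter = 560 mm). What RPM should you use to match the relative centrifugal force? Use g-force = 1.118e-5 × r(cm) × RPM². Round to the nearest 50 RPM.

Original rotor: r = 174 mm = 17.4 cm
RCF_original = 1.118 × 10⁻⁵ × 17.4 × (11920)² = 1.118 × 10⁻⁵ × 17.4 × 142,086,400 ≈ 27,640.4 × g
Your rotor: r = 560 mm / 2 = 280 mm = 28 cm
27,640.4 = 1.118 × 10⁻⁵ × 28 × N²
N² = 27,640.4 / (31.304 × 10⁻⁵) = 88,296,703
N ≈ √88,296,703 ≈ 9,396.6

9400 RPM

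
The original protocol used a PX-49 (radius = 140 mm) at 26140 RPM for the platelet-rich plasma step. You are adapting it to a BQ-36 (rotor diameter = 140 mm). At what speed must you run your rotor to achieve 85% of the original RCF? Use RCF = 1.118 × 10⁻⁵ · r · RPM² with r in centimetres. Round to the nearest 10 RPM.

Original rotor: r = 140 mm = 14.0 cm
RCF_original = 1.118 × 10⁻⁵ × 14 × (26140)² = 1.118 × 10⁻⁵ × 14 × 683,299,600 ≈ 106,950.1 × g
Target RCF = 0.85 × 106,950.1 ≈ 90,907.6 × g
Your rotor: r = 140 mm / 2 = 70 mm = 7 cm
90,907.6 = 1.118 × 10⁻⁵ × 7 × N²
N² = 90,907.6 / (7.826 × 10⁻⁵) = 1,161,610,018
N ≈ √1,161,610,018 ≈ 34,082.4

34080 RPM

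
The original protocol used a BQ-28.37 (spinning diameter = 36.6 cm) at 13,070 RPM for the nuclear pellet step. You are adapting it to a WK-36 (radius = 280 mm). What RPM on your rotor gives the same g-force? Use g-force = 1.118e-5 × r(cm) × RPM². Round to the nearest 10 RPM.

≈ 10570 RPM

Original rotor: r = 36.6 / 2 = 18.3 cm
RCF_original = 1.118 × 10⁻⁵ × 18.3 × (13070)² = 1.118 × 10⁻⁵ × 18.3 × 170,824,900 ≈ 34,949.7 × g
Your rotor: r = 280 mm = 28.0 cm
34,949.7 = 1.118 × 10⁻⁵ × 28 × N²
N² = 34,949.7 / (31.304 × 10⁻⁵) = 111,646,116
N ≈ √111,646,116 ≈ 10,566.3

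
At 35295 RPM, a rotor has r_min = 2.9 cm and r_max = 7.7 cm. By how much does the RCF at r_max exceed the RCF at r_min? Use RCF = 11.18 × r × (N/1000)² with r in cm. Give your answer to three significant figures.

RCF_max = 11.18 × 7.7 × (35.295)² = 11.18 × 7.7 × 1,245.737025 ≈ 107,240.5 × g
RCF_min = 11.18 × 2.9 × (35.295)² = 11.18 × 2.9 × 1,245.737025 ≈ 40,389.3 × g
ΔRCF = 107,240.5 − 40,389.3 = 66,851.2

≈ 66900 g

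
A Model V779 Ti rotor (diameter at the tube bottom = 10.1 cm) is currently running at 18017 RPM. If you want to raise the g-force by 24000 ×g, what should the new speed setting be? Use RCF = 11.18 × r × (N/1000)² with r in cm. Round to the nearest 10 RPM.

r = 10.1 / 2 = 5.05 cm
Current RCF = 11.18 × 5.05 × (18.017)² = 11.18 × 5.05 × 324.612289 ≈ 18,327.3 × g
Target RCF = 18,327.3 + 24,000 = 42,327.3 × g
(N/1000)² = 42,327.3 / 56.459 = 749.6998
N = 1000 × √749.6998 ≈ 27,380.6

N₂ ≈ 27380 RPM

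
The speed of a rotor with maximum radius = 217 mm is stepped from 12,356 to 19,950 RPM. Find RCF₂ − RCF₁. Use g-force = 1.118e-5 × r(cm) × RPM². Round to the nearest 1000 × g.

60000 × g

r = 217 mm = 21.7 cm
RCF₁ = 1.118 × 10⁻⁵ × 21.7 × (12356)² = 1.118 × 10⁻⁵ × 21.7 × 152,670,736 ≈ 37,038.8 × g
RCF₂ = 1.118 × 10⁻⁵ × 21.7 × (19950)² = 1.118 × 10⁻⁵ × 21.7 × 398,002,500 ≈ 96,557.8 × g
Increase = 96,557.8 − 37,038.8 = 59,519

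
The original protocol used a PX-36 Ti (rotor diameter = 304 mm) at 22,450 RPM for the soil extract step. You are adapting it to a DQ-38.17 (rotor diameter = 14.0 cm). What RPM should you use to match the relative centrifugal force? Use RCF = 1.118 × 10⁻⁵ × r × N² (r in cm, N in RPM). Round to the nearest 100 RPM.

Original rotor: r = 304 mm / 2 = 152 mm = 15.2 cm
RCF_original = 1.118 × 10⁻⁵ × 15.2 × (22450)² = 1.118 × 10⁻⁵ × 15.2 × 504,002,500 ≈ 85,648.2 × g
Your rotor: r = 14.0 / 2 = 7 cm
85,648.2 = 1.118 × 10⁻⁵ × 7 × N²
N² = 85,648.2 / (7.826 × 10⁻⁵) = 1,094,405,827
N ≈ √1,094,405,827 ≈ 33,081.8

33100 RPM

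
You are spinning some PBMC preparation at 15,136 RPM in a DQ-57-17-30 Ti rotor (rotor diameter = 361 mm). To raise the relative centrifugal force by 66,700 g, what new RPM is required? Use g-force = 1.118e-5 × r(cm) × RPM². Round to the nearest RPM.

23656 RPM

r = 361 mm / 2 = 180.5 mm = 18.05 cm
Current RCF = 1.118 × 10⁻⁵ × 18.05 × (15136)² = 1.118 × 10⁻⁵ × 18.05 × 229,098,496 ≈ 46,231.8 × g
Target RCF = 46,231.8 + 66,700 = 112,931.8 × g
N² = 112,931.8 / (20.1799 × 10⁻⁵) = 559,625,172
N ≈ √559,625,172 ≈ 23,656.4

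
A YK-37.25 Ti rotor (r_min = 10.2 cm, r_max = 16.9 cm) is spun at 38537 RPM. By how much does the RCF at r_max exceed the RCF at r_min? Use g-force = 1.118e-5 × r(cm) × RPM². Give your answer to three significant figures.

≈ 111000 x g

RCF_max = 1.118 × 10⁻⁵ × 16.9 × (38537)² = 1.118 × 10⁻⁵ × 16.9 × 1,485,100,369 ≈ 280,597.8 × g
RCF_min = 1.118 × 10⁻⁵ × 10.2 × (38537)² = 1.118 × 10⁻⁵ × 10.2 × 1,485,100,369 ≈ 169,354.9 × g
ΔRCF = 280,597.8 − 169,354.9 = 111,242.9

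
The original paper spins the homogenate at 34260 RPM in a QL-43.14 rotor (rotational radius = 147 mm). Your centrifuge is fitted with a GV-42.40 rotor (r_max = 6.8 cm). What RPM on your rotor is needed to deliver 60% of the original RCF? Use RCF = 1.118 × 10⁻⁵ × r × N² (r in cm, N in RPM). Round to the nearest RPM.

Original rotor: r = 147 mm = 14.7 cm
RCF_original = 1.118 × 10⁻⁵ × 14.7 × (34260)² = 1.118 × 10⁻⁵ × 14.7 × 1,173,747,600 ≈ 192,900.7 × g
Target RCF = 0.6 × 192,900.7 ≈ 115,740.4 × g
115,740.4 = 1.118 × 10⁻⁵ × 6.8 × N²
N² = 115,740.4 / (7.6024 × 10⁻⁵) = 1,522,419,236
N ≈ √1,522,419,236 ≈ 39,018.2

39018 RPM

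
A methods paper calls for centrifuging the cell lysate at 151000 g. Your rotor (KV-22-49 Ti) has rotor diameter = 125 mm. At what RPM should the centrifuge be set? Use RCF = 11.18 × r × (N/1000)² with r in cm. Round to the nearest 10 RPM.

r = 125 mm / 2 = 62.5 mm = 6.25 cm
151,000 = 11.18 × 6.25 × (N/1000)²
(N/1000)² = 151,000 / 69.875 = 2161.002
N = 1000 × √2161.002 ≈ 46,486.6

46490 RPM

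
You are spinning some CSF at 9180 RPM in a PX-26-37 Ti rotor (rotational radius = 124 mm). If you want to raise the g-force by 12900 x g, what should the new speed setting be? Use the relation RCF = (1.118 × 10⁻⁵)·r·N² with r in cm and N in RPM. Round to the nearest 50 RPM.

≈ 13300 RPM

r = 124 mm = 12.4 cm
Current RCF = 1.118 × 10⁻⁵ × 12.4 × (9180)² = 1.118 × 10⁻⁵ × 12.4 × 84,272,400 ≈ 11,682.9 × g
Target RCF = 11,682.9 + 12,900 = 24,582.9 × g
N² = 24,582.9 / (13.8632 × 10⁻⁵) = 177,324,860
N ≈ √177,324,860 ≈ 13,316.3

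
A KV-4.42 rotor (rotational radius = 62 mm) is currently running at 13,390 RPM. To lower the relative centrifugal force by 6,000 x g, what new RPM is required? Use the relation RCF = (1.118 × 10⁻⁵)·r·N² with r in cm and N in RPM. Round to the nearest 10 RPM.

N₂ ≈ 9630 RPM

r = 62 mm = 6.2 cm
Current RCF = 1.118 × 10⁻⁵ × 6.2 × (13390)² = 1.118 × 10⁻⁵ × 6.2 × 179,292,100 ≈ 12,427.8 × g
Target RCF = 12,427.8 − 6,000 = 6,427.8 × g
N² = 6,427.8 / (6.9316 × 10⁻⁵) = 92,731,837
N ≈ √92,731,837 ≈ 9,629.7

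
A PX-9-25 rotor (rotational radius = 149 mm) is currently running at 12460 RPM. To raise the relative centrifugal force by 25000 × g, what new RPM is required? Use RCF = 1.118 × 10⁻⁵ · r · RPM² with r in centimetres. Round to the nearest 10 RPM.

r = 149 mm = 14.9 cm
Current RCF = 1.118 × 10⁻⁵ × 14.9 × (12460)² = 1.118 × 10⁻⁵ × 14.9 × 155,251,600 ≈ 25,862.1 × g
Target RCF = 25,862.1 + 25,000 = 50,862.1 × g
N² = 50,862.1 / (16.6582 × 10⁻⁵) = 305,327,706
N ≈ √305,327,706 ≈ 17,473.6

N₂ ≈ 17470 RPM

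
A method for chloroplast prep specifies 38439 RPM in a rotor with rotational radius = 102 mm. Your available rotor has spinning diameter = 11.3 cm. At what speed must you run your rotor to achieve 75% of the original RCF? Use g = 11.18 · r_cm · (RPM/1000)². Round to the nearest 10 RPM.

≈ 44730 RPM

Original rotor: r = 102 mm = 10.2 cm
RCF_original = 11.18 × 10.2 × (38.439)² = 11.18 × 10.2 × 1,477.556721 ≈ 168,494.7 × g
Target RCF = 0.75 × 168,494.7 ≈ 126,371 × g
Your rotor: r = 11.3 / 2 = 5.65 cm
126,371 = 11.18 × 5.65 × (N/1000)²
(N/1000)² = 126,371 / 63.167 = 2000.586
N = 1000 × √2000.586 ≈ 44,727.9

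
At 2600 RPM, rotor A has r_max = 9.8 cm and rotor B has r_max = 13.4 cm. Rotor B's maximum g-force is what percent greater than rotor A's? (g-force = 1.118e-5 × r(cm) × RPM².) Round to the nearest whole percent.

37%

At equal RPM, RCF scales linearly with r: ratio = 13.4 / 9.8 = 1.3673.
So rotor B delivers 36.7% more g-force.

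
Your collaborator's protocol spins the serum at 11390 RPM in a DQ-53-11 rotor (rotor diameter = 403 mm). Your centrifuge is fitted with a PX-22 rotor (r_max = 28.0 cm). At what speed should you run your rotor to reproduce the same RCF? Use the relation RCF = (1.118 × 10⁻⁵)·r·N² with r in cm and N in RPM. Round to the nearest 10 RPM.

≈ 9660 RPM

Original rotor: r = 403 mm / 2 = 201.5 mm = 20.15 cm
RCF = 1.118 × 10⁻⁵ × r × N²
RCF_original = 1.118 × 10⁻⁵ × 20.15 × (11390)² = 1.118 × 10⁻⁵ × 20.15 × 129,732,100 ≈ 29,225.7 × g
29,225.7 = 1.118 × 10⁻⁵ × 28 × N²
N² = 29,225.7 / (31.304 × 10⁻⁵) = 93,360,912
N ≈ √93,360,912 ≈ 9,662.3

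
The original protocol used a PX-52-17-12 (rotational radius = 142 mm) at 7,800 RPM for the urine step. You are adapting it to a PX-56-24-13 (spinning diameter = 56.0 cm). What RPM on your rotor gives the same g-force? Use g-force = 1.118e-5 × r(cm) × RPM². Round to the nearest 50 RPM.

5550 RPM

Original rotor: r = 142 mm = 14.2 cm
RCF = 1.118 × 10⁻⁵ × r × N²
RCF_original = 1.118 × 10⁻⁵ × 14.2 × (7800)² = 1.118 × 10⁻⁵ × 14.2 × 60,840,000 ≈ 9,658.7 × g
Your rotor: r = 56.0 / 2 = 28 cm
9,658.7 = 1.118 × 10⁻⁵ × 28 × N²
N² = 9,658.7 / (31.304 × 10⁻⁵) = 30,854,523
N ≈ √30,854,523 ≈ 5,554.7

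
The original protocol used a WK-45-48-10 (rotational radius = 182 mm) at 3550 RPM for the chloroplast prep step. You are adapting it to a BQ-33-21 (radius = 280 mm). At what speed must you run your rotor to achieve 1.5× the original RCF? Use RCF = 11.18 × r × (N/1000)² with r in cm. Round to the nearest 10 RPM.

≈ 3510 RPM

Original rotor: r = 182 mm = 18.2 cm
RCF_original = 11.18 × 18.2 × (3.55)² = 11.18 × 18.2 × 12.6025 ≈ 2,564.3 × g
Target RCF = 1.5 × 2,564.3 ≈ 3,846.5 × g
Your rotor: r = 280 mm = 28.0 cm
3,846.5 = 11.18 × 28 × (N/1000)²
(N/1000)² = 3,846.5 / 313.04 = 12.28757
N = 1000 × √12.28757 ≈ 3,505.4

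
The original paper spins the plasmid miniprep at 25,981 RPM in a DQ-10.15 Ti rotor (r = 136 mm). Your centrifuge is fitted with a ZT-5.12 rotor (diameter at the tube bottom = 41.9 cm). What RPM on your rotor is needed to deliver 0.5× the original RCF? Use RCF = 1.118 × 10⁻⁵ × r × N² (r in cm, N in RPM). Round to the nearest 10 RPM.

14800 RPM

Original rotor: r = 136 mm = 13.6 cm
RCF = 1.118 × 10⁻⁵ × r × N²
RCF_original = 1.118 × 10⁻⁵ × 13.6 × (25981)² = 1.118 × 10⁻⁵ × 13.6 × 675,012,361 ≈ 102,634.3 × g
Target RCF = 0.5 × 102,634.3 ≈ 51,317.2 × g
Your rotor: r = 41.9 / 2 = 20.95 cm
51,317.2 = 1.118 × 10⁻⁵ × 20.95 × N²
N² = 51,317.2 / (23.4221 × 10⁻⁵) = 219,097,348
N ≈ √219,097,348 ≈ 14,801.9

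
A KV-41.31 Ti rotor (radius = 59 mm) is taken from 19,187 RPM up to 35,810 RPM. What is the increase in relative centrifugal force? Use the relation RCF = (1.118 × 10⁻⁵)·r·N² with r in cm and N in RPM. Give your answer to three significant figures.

≈ 60300 × g

r = 59 mm = 5.9 cm
RCF₁ = 1.118 × 10⁻⁵ × 5.9 × (19187)² = 1.118 × 10⁻⁵ × 5.9 × 368,140,969 ≈ 24,283.3 × g
RCF₂ = 1.118 × 10⁻⁵ × 5.9 × (35810)² = 1.118 × 10⁻⁵ × 5.9 × 1,282,356,100 ≈ 84,586.8 × g
Increase = 84,586.8 − 24,283.3 = 60,303.5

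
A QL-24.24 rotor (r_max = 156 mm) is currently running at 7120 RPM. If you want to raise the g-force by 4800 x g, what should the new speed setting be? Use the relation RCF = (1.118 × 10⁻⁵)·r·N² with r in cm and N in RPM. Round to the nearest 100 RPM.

r = 156 mm = 15.6 cm
Current RCF = 1.118 × 10⁻⁵ × 15.6 × (7120)² = 1.118 × 10⁻⁵ × 15.6 × 50,694,400 ≈ 8,841.5 × g
Target RCF = 8,841.5 + 4,800 = 13,641.5 × g
N² = 13,641.5 / (17.4408 × 10⁻⁵) = 78,216,022
N ≈ √78,216,022 ≈ 8,844.0

8800 RPM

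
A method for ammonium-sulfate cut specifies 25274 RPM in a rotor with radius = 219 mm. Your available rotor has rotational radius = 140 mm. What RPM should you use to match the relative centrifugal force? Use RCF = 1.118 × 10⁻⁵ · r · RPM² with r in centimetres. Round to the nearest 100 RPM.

31600 RPM

Original rotor: r = 219 mm = 21.9 cm
RCF_original = 1.118 × 10⁻⁵ × 21.9 × (25274)² = 1.118 × 10⁻⁵ × 21.9 × 638,775,076 ≈ 156,399 × g
Your rotor: r = 140 mm = 14.0 cm
156,399 = 1.118 × 10⁻⁵ × 14 × N²
N² = 156,399 / (15.652 × 10⁻⁵) = 999,226,936
N ≈ √999,226,936 ≈ 31,610.6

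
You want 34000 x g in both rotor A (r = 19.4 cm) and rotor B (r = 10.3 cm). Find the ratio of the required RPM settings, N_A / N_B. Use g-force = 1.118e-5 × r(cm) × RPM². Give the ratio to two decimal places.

At fixed RCF, N ∝ 1/√r, so N_A/N_B = √(r_B/r_A) = √(10.3/19.4) = √0.530928 = 0.7286.

0.73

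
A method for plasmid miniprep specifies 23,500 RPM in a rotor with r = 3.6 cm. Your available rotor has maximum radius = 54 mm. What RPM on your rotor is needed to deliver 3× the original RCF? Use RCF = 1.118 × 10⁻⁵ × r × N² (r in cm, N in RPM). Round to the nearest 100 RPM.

≈ 33200 RPM

RCF_original = 1.118 × 10⁻⁵ × 3.6 × (23500)² = 1.118 × 10⁻⁵ × 3.6 × 552,250,000 ≈ 22,227 × g
Target RCF = 3 × 22,227 ≈ 66,681 × g
Your rotor: r = 54 mm = 5.4 cm
66,681 = 1.118 × 10⁻⁵ × 5.4 × N²
N² = 66,681 / (6.0372 × 10⁻⁵) = 1,104,502,087
N ≈ √1,104,502,087 ≈ 33,234.1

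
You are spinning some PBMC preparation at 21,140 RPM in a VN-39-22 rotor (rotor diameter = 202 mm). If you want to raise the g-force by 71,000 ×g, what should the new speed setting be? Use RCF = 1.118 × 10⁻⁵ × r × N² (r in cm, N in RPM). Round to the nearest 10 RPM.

r = 202 mm / 2 = 101 mm = 10.1 cm
Current RCF = 1.118 × 10⁻⁵ × 10.1 × (21140)² = 1.118 × 10⁻⁵ × 10.1 × 446,899,600 ≈ 50,463 × g
Target RCF = 50,463 + 71,000 = 121,463 × g
N² = 121,463 / (11.2918 × 10⁻⁵) = 1,075,674,383
N ≈ √1,075,674,383 ≈ 32,797.5

32800 RPM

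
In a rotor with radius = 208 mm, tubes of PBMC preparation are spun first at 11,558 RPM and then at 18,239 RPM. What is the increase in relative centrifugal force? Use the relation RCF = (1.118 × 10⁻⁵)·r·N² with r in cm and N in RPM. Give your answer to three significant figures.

≈ 46300 x g

r = 208 mm = 20.8 cm
RCF₁ = 1.118 × 10⁻⁵ × 20.8 × (11558)² = 1.118 × 10⁻⁵ × 20.8 × 133,587,364 ≈ 31,064.9 × g
RCF₂ = 1.118 × 10⁻⁵ × 20.8 × (18239)² = 1.118 × 10⁻⁵ × 20.8 × 332,661,121 ≈ 77,358.3 × g
Increase = 77,358.3 − 31,064.9 = 46,293.4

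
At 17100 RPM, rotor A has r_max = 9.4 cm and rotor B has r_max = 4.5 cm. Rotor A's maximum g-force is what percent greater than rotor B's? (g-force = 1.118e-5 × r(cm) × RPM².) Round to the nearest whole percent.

At equal RPM, RCF scales linearly with r: ratio = 9.4 / 4.5 = 2.0889.
So rotor A delivers 108.9% more g-force.

109%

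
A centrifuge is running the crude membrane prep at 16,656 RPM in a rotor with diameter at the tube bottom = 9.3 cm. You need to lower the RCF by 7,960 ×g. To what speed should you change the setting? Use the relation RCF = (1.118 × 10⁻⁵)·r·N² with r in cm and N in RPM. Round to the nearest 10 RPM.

≈ 11150 RPM

r = 9.3 / 2 = 4.65 cm
Current RCF = 1.118 × 10⁻⁵ × 4.65 × (16656)² = 1.118 × 10⁻⁵ × 4.65 × 277,422,336 ≈ 14,422.4 × g
Target RCF = 14,422.4 − 7,960 = 6,462.4 × g
N² = 6,462.4 / (5.1987 × 10⁻⁵) = 124,308,000
N ≈ √124,308,000 ≈ 11,149.3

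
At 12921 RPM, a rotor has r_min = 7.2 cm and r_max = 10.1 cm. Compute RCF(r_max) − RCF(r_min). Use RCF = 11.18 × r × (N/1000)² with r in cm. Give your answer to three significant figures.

RCF_max = 11.18 × 10.1 × (12.921)² = 11.18 × 10.1 × 166.952241 ≈ 18,851.9 × g
RCF_min = 11.18 × 7.2 × (12.921)² = 11.18 × 7.2 × 166.952241 ≈ 13,439 × g
ΔRCF = 18,851.9 − 13,439 = 5,412.9

5410 ×g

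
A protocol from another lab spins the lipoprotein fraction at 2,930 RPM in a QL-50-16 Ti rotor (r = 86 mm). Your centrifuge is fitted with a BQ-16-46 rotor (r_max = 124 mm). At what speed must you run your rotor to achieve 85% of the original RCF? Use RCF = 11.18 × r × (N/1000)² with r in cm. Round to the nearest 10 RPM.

Original rotor: r = 86 mm = 8.6 cm
RCF_original = 11.18 × 8.6 × (2.93)² = 11.18 × 8.6 × 8.5849 ≈ 825.4 × g
Target RCF = 0.85 × 825.4 ≈ 701.6 × g
Your rotor: r = 124 mm = 12.4 cm
701.6 = 11.18 × 12.4 × (N/1000)²
(N/1000)² = 701.6 / 138.632 = 5.060881
N = 1000 × √5.060881 ≈ 2,249.6

≈ 2250 RPM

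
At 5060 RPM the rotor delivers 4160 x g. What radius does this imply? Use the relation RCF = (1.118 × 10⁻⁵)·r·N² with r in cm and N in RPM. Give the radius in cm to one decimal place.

r ≈ 14.5 cm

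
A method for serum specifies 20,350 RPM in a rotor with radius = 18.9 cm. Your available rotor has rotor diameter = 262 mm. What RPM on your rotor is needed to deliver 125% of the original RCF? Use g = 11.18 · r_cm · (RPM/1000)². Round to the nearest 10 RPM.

27330 RPM

RCF_original = 11.18 × 18.9 × (20.35)² = 11.18 × 18.9 × 414.1225 ≈ 87,504.9 × g
Target RCF = 1.25 × 87,504.9 ≈ 109,381.1 × g
Your rotor: r = 262 mm / 2 = 131 mm = 13.1 cm
109,381.1 = 11.18 × 13.1 × (N/1000)²
(N/1000)² = 109,381.1 / 146.458 = 746.8428
N = 1000 × √746.8428 ≈ 27,328.4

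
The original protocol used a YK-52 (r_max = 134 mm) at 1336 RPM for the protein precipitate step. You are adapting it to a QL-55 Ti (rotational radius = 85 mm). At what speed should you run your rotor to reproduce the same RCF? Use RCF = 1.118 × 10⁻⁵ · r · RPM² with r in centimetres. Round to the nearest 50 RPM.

Original rotor: r = 134 mm = 13.4 cm
RCF_original = 1.118 × 10⁻⁵ × 13.4 × (1336)² = 1.118 × 10⁻⁵ × 13.4 × 1,784,896 ≈ 267.4 × g
Your rotor: r = 85 mm = 8.5 cm
267.4 = 1.118 × 10⁻⁵ × 8.5 × N²
N² = 267.4 / (9.503 × 10⁻⁵) = 2,813,848
N ≈ √2,813,848 ≈ 1,677.5

≈ 1700 RPM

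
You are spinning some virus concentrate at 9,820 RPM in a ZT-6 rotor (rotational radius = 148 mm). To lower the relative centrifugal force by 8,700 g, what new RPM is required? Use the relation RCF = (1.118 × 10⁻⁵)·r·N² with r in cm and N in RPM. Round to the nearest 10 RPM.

r = 148 mm = 14.8 cm
Current RCF = 1.118 × 10⁻⁵ × 14.8 × (9820)² = 1.118 × 10⁻⁵ × 14.8 × 96,432,400 ≈ 15,956.1 × g
Target RCF = 15,956.1 − 8,700 = 7,256.1 × g
N² = 7,256.1 / (16.5464 × 10⁻⁵) = 43,853,044
N ≈ √43,853,044 ≈ 6,622.2

N₂ ≈ 6620 RPM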